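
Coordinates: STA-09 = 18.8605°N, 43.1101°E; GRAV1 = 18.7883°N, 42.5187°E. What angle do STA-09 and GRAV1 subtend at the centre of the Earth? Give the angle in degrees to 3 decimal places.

Δφ = -0.0722°,  Δλ = -0.5914°
a = sin²(Δφ/2) + cos φ₁ cos φ₂ sin²(Δλ/2) = 0.000024
c = 2·arcsin(√a) = 0.009851 rad = 0.5644°

0.564°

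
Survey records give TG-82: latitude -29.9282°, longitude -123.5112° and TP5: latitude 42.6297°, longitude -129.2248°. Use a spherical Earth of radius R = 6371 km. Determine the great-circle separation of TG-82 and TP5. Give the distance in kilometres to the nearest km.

Δφ = 72.5579°,  Δλ = -5.7136°
a = sin²(Δφ/2) + cos φ₁ cos φ₂ sin²(Δλ/2) = 0.351713
c = 2·arcsin(√a) = 1.269693 rad = 72.7480°
d = R·c = 6371 × 1.269693 = 8089.2 km

8089 km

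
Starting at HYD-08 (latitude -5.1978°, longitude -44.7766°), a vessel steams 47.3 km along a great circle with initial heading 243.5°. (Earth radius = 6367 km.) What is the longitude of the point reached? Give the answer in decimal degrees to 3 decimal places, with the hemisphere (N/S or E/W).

δ = d/R = 47.3/6367 = 0.007429 rad
φ₂ = arcsin(sin φ₁ cos δ + cos φ₁ sin δ cos θ)
   = arcsin(-0.09059·0.99997 + 0.99589·0.00743·-0.44620) = -5.38761°
λ₂ = λ₁ + atan2(sin θ sin δ cos φ₁, cos δ − sin φ₁ sin φ₂) = -45.15922°

45.159°W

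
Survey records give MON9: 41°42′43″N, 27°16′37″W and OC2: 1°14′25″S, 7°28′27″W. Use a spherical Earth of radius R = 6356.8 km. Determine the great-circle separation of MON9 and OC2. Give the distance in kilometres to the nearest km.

MON9: φ = +41.71194°, λ = -27.27694°
OC2: φ = -1.24028°, λ = -7.47417°
Δφ = -42.9522°,  Δλ = 19.8028°
a = sin²(Δφ/2) + cos φ₁ cos φ₂ sin²(Δλ/2) = 0.156106
c = 2·arcsin(√a) = 0.812359 rad = 46.5448°
d = R·c = 6356.8 × 0.812359 = 5164.0 km

5164 km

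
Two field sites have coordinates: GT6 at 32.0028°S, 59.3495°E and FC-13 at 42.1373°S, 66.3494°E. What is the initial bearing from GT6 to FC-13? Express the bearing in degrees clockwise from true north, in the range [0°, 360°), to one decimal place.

Δλ = 6.9999°
y = sin Δλ · cos φ₂ = 0.090370
x = cos φ₁ sin φ₂ − sin φ₁ cos φ₂ cos Δλ = -0.178889
θ = atan2(y, x) = 153.1984° → 153.1984° (mod 360°)

153.2°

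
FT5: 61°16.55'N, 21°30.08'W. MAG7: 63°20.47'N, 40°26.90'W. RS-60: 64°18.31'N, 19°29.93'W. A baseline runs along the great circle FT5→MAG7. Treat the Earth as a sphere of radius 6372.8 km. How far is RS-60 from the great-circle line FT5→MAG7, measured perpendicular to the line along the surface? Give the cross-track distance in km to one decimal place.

FT5: φ = +61.27583°, λ = -21.50133°
MAG7: φ = +63.34117°, λ = -40.44833°
RS-60: φ = +64.30517°, λ = -19.49883°
δ₁₃ = central angle FT5→RS-60 = 0.055227 rad  (haversine)
θ₁₃ = bearing FT5→RS-60 = 15.930°,  θ₁₂ = bearing FT5→MAG7 = 291.490°
dₓₜ = R·arcsin(sin δ₁₃ · sin(θ₁₃ − θ₁₂)) = 6372.8·arcsin(0.05520·sin(-275.560°)) = 350.296 km
|dₓₜ| = 350.296 km

350.3 km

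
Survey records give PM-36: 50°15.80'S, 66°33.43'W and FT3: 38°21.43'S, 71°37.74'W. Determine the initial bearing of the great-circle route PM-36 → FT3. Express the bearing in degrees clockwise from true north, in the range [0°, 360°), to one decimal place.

PM-36: φ = -50.26333°, λ = -66.55717°
FT3: φ = -38.35717°, λ = -71.62900°
Δλ = -5.0718°
y = sin Δλ · cos φ₂ = -0.069323
x = cos φ₁ sin φ₂ − sin φ₁ cos φ₂ cos Δλ = 0.203949
θ = atan2(y, x) = -18.7732° → 341.2268° (mod 360°)

341.2°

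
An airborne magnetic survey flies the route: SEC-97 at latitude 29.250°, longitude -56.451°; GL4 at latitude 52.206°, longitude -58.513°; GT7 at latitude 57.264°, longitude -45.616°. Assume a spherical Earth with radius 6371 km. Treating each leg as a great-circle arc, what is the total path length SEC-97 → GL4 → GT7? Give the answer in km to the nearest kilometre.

3557 km

SEC-97→GL4: c = 0.401545 rad, d = 2558.24 km
GL4→GT7: c = 0.156712 rad, d = 998.41 km
Total = 2558.24 + 998.41 = 3556.65 km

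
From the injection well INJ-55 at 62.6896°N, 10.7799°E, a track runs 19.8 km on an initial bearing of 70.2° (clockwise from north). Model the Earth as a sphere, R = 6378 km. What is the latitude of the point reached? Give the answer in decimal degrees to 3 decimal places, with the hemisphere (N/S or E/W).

62.749°N

δ = d/R = 19.8/6378 = 0.003104 rad
φ₂ = arcsin(sin φ₁ cos δ + cos φ₁ sin δ cos θ)
   = arcsin(0.88853·1.00000 + 0.45881·0.00310·0.33874) = 62.74938°
λ₂ = λ₁ + atan2(sin θ sin δ cos φ₁, cos δ − sin φ₁ sin φ₂) = 11.14540°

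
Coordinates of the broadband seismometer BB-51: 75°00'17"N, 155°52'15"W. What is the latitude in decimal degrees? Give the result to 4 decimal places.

75.0047°N

75° + 0′/60 + 17″/3600 = 75 + 0.00000 + 0.00472 = 75.0047°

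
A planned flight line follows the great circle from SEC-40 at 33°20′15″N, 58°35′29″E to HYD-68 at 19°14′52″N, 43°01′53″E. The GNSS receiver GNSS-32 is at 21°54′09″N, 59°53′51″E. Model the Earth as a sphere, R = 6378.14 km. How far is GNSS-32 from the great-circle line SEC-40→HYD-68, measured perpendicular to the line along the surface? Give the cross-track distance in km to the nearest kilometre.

SEC-40: φ = +33.33750°, λ = +58.59139°
HYD-68: φ = +19.24778°, λ = +43.03139°
GNSS-32: φ = +21.90250°, λ = +59.89750°
δ₁₃ = central angle SEC-40→GNSS-32 = 0.200592 rad  (haversine)
θ₁₃ = bearing SEC-40→GNSS-32 = 173.907°,  θ₁₂ = bearing SEC-40→HYD-68 = 228.454°
dₓₜ = R·arcsin(sin δ₁₃ · sin(θ₁₃ − θ₁₂)) = 6378.14·arcsin(0.19925·sin(-54.547°)) = -1039.809 km
|dₓₜ| = 1039.809 km

1040 km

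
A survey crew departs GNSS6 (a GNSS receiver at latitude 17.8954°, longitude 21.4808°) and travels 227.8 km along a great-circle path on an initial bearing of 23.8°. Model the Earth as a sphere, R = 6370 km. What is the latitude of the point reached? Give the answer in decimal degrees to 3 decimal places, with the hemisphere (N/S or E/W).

19.768°N

δ = d/R = 227.8/6370 = 0.035761 rad
φ₂ = arcsin(sin φ₁ cos δ + cos φ₁ sin δ cos θ)
   = arcsin(0.30728·0.99936 + 0.95162·0.03575·0.91496) = 19.76812°
λ₂ = λ₁ + atan2(sin θ sin δ cos φ₁, cos δ − sin φ₁ sin φ₂) = 22.35928°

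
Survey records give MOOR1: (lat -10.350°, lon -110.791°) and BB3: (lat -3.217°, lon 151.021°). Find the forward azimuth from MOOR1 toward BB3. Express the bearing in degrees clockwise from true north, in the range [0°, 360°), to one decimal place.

265.3°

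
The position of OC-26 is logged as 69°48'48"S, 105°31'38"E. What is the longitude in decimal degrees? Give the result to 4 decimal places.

105° + 31′/60 + 38″/3600 = 105 + 0.51667 + 0.01056 = 105.5272°

105.5272°E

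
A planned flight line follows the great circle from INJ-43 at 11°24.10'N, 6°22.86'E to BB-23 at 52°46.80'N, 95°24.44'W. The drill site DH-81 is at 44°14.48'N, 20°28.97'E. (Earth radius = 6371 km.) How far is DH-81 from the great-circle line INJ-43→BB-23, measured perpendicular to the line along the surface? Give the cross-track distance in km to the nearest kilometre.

INJ-43: φ = +11.40167°, λ = +6.38100°
BB-23: φ = +52.78000°, λ = -95.40733°
DH-81: φ = +44.24133°, λ = +20.48283°
δ₁₃ = central angle INJ-43→DH-81 = 0.611082 rad  (haversine)
θ₁₃ = bearing INJ-43→DH-81 = 17.712°,  θ₁₂ = bearing INJ-43→BB-23 = 323.665°
dₓₜ = R·arcsin(sin δ₁₃ · sin(θ₁₃ − θ₁₂)) = 6371·arcsin(0.57375·sin(-305.953°)) = 3077.292 km
|dₓₜ| = 3077.292 km

3077 km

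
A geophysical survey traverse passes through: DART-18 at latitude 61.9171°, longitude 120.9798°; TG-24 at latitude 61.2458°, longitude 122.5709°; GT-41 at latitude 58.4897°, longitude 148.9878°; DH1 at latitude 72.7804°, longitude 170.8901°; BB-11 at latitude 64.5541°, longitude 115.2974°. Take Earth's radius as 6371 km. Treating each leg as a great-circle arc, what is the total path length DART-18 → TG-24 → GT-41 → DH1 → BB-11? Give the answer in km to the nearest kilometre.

5784 km

DART-18→TG-24: c = 0.017661 rad, d = 112.52 km
TG-24→GT-41: c = 0.234676 rad, d = 1495.12 km
GT-41→DH1: c = 0.291242 rad, d = 1855.50 km
DH1→BB-11: c = 0.364252 rad, d = 2320.65 km
Total = 112.52 + 1495.12 + 1855.50 + 2320.65 = 5783.79 km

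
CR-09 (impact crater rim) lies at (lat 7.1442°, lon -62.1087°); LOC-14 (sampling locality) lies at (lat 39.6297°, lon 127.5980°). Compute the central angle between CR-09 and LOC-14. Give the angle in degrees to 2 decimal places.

Δφ = 32.4855°,  Δλ = -170.2933°
a = sin²(Δφ/2) + cos φ₁ cos φ₂ sin²(Δλ/2) = 0.836969
c = 2·arcsin(√a) = 2.310323 rad = 132.3718°

132.37°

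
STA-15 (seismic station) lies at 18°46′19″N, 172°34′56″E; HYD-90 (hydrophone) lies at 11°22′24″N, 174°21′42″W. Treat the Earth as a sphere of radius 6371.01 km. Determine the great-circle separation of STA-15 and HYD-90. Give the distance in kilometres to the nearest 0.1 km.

STA-15: φ = +18.77194°, λ = +172.58222°
HYD-90: φ = +11.37333°, λ = -174.36167°
Δφ = -7.3986°,  Δλ = 13.0561°
a = sin²(Δφ/2) + cos φ₁ cos φ₂ sin²(Δλ/2) = 0.016160
c = 2·arcsin(√a) = 0.254937 rad = 14.6068°
d = R·c = 6371.01 × 0.254937 = 1624.2 km

1624.2 km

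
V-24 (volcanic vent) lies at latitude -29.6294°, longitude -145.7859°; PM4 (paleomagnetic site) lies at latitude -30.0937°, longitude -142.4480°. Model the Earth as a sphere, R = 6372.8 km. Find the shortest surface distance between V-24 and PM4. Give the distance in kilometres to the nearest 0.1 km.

Δφ = -0.4643°,  Δλ = 3.3379°
a = sin²(Δφ/2) + cos φ₁ cos φ₂ sin²(Δλ/2) = 0.000654
c = 2·arcsin(√a) = 0.051166 rad = 2.9316°
d = R·c = 6372.8 × 0.051166 = 326.1 km

326.1 km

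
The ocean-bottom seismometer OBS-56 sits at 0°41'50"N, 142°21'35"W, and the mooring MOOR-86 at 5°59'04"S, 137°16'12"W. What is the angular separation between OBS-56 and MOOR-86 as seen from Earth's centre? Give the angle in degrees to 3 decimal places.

8.394°

OBS-56: φ = +0.69722°, λ = -142.35972°
MOOR-86: φ = -5.98444°, λ = -137.27000°
Δφ = -6.6817°,  Δλ = 5.0897°
a = sin²(Δφ/2) + cos φ₁ cos φ₂ sin²(Δλ/2) = 0.005357
c = 2·arcsin(√a) = 0.146509 rad = 8.3944°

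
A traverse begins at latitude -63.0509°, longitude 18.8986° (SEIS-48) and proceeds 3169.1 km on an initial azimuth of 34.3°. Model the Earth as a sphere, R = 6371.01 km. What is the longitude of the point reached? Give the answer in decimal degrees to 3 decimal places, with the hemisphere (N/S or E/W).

δ = d/R = 3169.1/6371.01 = 0.497425 rad
φ₂ = arcsin(sin φ₁ cos δ + cos φ₁ sin δ cos θ)
   = arcsin(-0.89141·0.87881 + 0.45320·0.47716·0.82610) = -37.21009°
λ₂ = λ₁ + atan2(sin θ sin δ cos φ₁, cos δ − sin φ₁ sin φ₂) = 38.63099°

38.631°E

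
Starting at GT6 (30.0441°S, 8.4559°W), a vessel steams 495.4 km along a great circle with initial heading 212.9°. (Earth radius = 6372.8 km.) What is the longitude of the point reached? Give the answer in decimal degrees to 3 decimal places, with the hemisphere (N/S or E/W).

11.364°W

δ = d/R = 495.4/6372.8 = 0.077737 rad
φ₂ = arcsin(sin φ₁ cos δ + cos φ₁ sin δ cos θ)
   = arcsin(-0.50067·0.99698 + 0.86564·0.07766·-0.83962) = -33.75186°
λ₂ = λ₁ + atan2(sin θ sin δ cos φ₁, cos δ − sin φ₁ sin φ₂) = -11.36394°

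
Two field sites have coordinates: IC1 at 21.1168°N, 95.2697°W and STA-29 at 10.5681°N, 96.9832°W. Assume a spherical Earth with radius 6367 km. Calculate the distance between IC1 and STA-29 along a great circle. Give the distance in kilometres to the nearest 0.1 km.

1186.4 km

Δφ = -10.5487°,  Δλ = -1.7135°
a = sin²(Δφ/2) + cos φ₁ cos φ₂ sin²(Δλ/2) = 0.008655
c = 2·arcsin(√a) = 0.186336 rad = 10.6763°
d = R·c = 6367 × 0.186336 = 1186.4 km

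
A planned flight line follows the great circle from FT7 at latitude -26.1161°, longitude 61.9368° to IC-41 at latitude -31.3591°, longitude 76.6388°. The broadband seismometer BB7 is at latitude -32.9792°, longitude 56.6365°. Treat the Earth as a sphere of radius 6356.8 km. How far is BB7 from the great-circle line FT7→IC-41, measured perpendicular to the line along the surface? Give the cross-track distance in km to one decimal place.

910.0 km

δ₁₃ = central angle FT7→BB7 = 0.144251 rad  (haversine)
θ₁₃ = bearing FT7→BB7 = 212.620°,  θ₁₂ = bearing FT7→IC-41 = 115.568°
dₓₜ = R·arcsin(sin δ₁₃ · sin(θ₁₃ − θ₁₂)) = 6356.8·arcsin(0.14375·sin(97.052°)) = 909.989 km
|dₓₜ| = 909.989 km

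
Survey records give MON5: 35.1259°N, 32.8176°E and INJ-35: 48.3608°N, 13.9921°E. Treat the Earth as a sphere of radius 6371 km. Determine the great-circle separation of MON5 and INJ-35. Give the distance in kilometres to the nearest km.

Δφ = 13.2349°,  Δλ = -18.8255°
a = sin²(Δφ/2) + cos φ₁ cos φ₂ sin²(Δλ/2) = 0.027816
c = 2·arcsin(√a) = 0.335126 rad = 19.2013°
d = R·c = 6371 × 0.335126 = 2135.1 km

2135 km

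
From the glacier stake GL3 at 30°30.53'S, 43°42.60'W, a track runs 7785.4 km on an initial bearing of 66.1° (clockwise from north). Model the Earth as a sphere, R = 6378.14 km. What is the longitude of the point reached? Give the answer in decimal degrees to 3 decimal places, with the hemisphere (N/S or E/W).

GL3: φ = -30.50883°, λ = -43.71000°
δ = d/R = 7785.4/6378.14 = 1.220638 rad
φ₂ = arcsin(sin φ₁ cos δ + cos φ₁ sin δ cos θ)
   = arcsin(-0.50767·0.34305 + 0.86155·0.93932·0.40514) = 8.84224°
λ₂ = λ₁ + atan2(sin θ sin δ cos φ₁, cos δ − sin φ₁ sin φ₂) = 16.64475°

16.645°E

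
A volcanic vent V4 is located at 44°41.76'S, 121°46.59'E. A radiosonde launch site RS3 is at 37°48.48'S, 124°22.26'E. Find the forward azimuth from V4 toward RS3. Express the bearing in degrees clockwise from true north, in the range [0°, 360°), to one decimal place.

16.7°

V4: φ = -44.69600°, λ = +121.77650°
RS3: φ = -37.80800°, λ = +124.37100°
Δλ = 2.5945°
y = sin Δλ · cos φ₂ = 0.035764
x = cos φ₁ sin φ₂ − sin φ₁ cos φ₂ cos Δλ = 0.119359
θ = atan2(y, x) = 16.6800° → 16.6800° (mod 360°)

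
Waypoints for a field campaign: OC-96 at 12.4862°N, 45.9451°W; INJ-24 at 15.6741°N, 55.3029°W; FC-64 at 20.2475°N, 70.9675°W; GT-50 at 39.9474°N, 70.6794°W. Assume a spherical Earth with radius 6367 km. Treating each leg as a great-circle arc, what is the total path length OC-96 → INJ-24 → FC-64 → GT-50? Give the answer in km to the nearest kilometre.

4989 km

OC-96→INJ-24: c = 0.167872 rad, d = 1068.84 km
INJ-24→FC-64: c = 0.271888 rad, d = 1731.11 km
FC-64→GT-50: c = 0.343855 rad, d = 2189.33 km
Total = 1068.84 + 1731.11 + 2189.33 = 4989.27 km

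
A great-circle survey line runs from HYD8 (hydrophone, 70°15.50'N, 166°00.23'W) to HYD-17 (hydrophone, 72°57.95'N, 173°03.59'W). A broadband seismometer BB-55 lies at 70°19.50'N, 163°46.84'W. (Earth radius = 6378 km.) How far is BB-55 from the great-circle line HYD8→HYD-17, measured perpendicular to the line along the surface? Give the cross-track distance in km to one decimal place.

72.6 km

HYD8: φ = +70.25833°, λ = -166.00383°
HYD-17: φ = +72.96583°, λ = -173.05983°
BB-55: φ = +70.32500°, λ = -163.78067°
δ₁₃ = central angle HYD8→BB-55 = 0.013136 rad  (haversine)
θ₁₃ = bearing HYD8→BB-55 = 83.873°,  θ₁₂ = bearing HYD8→HYD-17 = 323.888°
dₓₜ = R·arcsin(sin δ₁₃ · sin(θ₁₃ − θ₁₂)) = 6378·arcsin(0.01314·sin(-240.015°)) = 72.568 km
|dₓₜ| = 72.568 km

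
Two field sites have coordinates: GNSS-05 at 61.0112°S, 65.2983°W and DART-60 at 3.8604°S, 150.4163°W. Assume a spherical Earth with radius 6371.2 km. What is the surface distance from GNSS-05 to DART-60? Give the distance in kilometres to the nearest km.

9369 km

Δφ = 57.1508°,  Δλ = -85.1180°
a = sin²(Δφ/2) + cos φ₁ cos φ₂ sin²(Δλ/2) = 0.449979
c = 2·arcsin(√a) = 1.470587 rad = 84.2584°
d = R·c = 6371.2 × 1.470587 = 9369.4 km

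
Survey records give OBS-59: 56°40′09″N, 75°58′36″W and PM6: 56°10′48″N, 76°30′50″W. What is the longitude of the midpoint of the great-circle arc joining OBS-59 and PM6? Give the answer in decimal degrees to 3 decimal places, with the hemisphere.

OBS-59: φ = +56.66917°, λ = -75.97667°
PM6: φ = +56.18000°, λ = -76.51389°
Bx = cos φ₂ cos Δλ = 0.556561,  By = cos φ₂ sin Δλ = -0.005219
φₘ = atan2(sin φ₁ + sin φ₂, √((cos φ₁ + Bx)² + By²)) = 56.42487°
λₘ = λ₁ + atan2(By, cos φ₁ + Bx) = -76.24701°

76.247°W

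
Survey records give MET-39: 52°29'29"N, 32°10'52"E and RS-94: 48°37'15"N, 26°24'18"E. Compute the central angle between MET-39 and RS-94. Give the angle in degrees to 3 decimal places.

MET-39: φ = +52.49139°, λ = +32.18111°
RS-94: φ = +48.62083°, λ = +26.40500°
Δφ = -3.8706°,  Δλ = -5.7761°
a = sin²(Δφ/2) + cos φ₁ cos φ₂ sin²(Δλ/2) = 0.002162
c = 2·arcsin(√a) = 0.093033 rad = 5.3304°

5.330°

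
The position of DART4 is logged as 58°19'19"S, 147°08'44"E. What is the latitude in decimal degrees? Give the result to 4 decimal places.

58.3219°S

58° + 19′/60 + 19″/3600 = 58 + 0.31667 + 0.00528 = 58.3219°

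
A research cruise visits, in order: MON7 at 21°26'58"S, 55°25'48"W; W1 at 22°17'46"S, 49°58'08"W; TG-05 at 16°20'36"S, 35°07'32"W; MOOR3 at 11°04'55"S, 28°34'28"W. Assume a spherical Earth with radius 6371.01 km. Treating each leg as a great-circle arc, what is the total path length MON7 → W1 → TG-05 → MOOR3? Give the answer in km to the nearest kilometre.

MON7: φ = -21.44944°, λ = -55.43000°
W1: φ = -22.29611°, λ = -49.96889°
TG-05: φ = -16.34333°, λ = -35.12556°
MOOR3: φ = -11.08194°, λ = -28.57444°
MON7→W1: c = 0.089673 rad, d = 571.31 km
W1→TG-05: c = 0.265429 rad, d = 1691.05 km
TG-05→MOOR3: c = 0.144084 rad, d = 917.96 km
Total = 571.31 + 1691.05 + 917.96 = 3180.32 km

3180 km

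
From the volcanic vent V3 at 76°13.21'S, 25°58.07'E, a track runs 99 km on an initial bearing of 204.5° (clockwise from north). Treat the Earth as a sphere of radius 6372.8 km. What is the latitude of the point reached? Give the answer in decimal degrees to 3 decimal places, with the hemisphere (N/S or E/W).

77.025°S

V3: φ = -76.22017°, λ = +25.96783°
δ = d/R = 99/6372.8 = 0.015535 rad
φ₂ = arcsin(sin φ₁ cos δ + cos φ₁ sin δ cos θ)
   = arcsin(-0.97122·0.99988 + 0.23819·0.01553·-0.90996) = -77.02495°
λ₂ = λ₁ + atan2(sin θ sin δ cos φ₁, cos δ − sin φ₁ sin φ₂) = 24.32373°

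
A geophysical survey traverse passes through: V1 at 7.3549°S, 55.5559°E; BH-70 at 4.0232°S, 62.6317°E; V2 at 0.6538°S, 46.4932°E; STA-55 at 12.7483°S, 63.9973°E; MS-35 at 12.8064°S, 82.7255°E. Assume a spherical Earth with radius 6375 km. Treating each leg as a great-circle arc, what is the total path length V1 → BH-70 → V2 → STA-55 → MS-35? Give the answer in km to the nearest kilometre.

7084 km

V1→BH-70: c = 0.135934 rad, d = 866.58 km
BH-70→V2: c = 0.287472 rad, d = 1832.64 km
V2→STA-55: c = 0.369126 rad, d = 2353.18 km
STA-55→MS-35: c = 0.318706 rad, d = 2031.75 km
Total = 866.58 + 1832.64 + 2353.18 + 2031.75 = 7084.14 km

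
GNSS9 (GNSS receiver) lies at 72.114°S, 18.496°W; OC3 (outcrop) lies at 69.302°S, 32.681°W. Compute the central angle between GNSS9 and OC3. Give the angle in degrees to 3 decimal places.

5.446°

Δφ = 2.8120°,  Δλ = -14.1850°
a = sin²(Δφ/2) + cos φ₁ cos φ₂ sin²(Δλ/2) = 0.002257
c = 2·arcsin(√a) = 0.095050 rad = 5.4460°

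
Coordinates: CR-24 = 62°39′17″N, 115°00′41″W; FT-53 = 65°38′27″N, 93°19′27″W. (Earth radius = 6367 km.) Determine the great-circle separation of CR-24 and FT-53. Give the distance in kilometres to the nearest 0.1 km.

1095.6 km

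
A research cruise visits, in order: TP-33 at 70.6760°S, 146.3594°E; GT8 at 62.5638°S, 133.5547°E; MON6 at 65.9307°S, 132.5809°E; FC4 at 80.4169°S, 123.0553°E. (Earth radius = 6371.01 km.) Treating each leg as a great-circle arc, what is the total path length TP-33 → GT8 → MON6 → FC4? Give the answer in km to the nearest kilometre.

3071 km

TP-33→GT8: c = 0.166313 rad, d = 1059.58 km
GT8→MON6: c = 0.059224 rad, d = 377.32 km
MON6→FC4: c = 0.256548 rad, d = 1634.47 km
Total = 1059.58 + 377.32 + 1634.47 = 3071.36 km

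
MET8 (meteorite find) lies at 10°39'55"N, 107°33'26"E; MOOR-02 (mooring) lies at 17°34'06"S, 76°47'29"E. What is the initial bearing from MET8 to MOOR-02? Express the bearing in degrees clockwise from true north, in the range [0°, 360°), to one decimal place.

MET8: φ = +10.66528°, λ = +107.55722°
MOOR-02: φ = -17.56833°, λ = +76.79139°
Δλ = -30.7658°
y = sin Δλ · cos φ₂ = -0.487672
x = cos φ₁ sin φ₂ − sin φ₁ cos φ₂ cos Δλ = -0.448237
θ = atan2(y, x) = -132.5872° → 227.4128° (mod 360°)

227.4°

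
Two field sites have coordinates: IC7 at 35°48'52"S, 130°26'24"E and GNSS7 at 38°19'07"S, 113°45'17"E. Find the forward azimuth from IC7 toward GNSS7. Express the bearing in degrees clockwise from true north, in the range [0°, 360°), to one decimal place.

254.4°

IC7: φ = -35.81444°, λ = +130.44000°
GNSS7: φ = -38.31861°, λ = +113.75472°
Δλ = -16.6853°
y = sin Δλ · cos φ₂ = -0.225263
x = cos φ₁ sin φ₂ − sin φ₁ cos φ₂ cos Δλ = -0.063022
θ = atan2(y, x) = -105.6301° → 254.3699° (mod 360°)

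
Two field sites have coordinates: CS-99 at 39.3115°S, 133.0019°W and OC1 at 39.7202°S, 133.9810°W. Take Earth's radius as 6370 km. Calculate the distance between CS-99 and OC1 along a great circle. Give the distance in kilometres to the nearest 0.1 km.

Δφ = -0.4087°,  Δλ = -0.9791°
a = sin²(Δφ/2) + cos φ₁ cos φ₂ sin²(Δλ/2) = 0.000056
c = 2·arcsin(√a) = 0.014989 rad = 0.8588°
d = R·c = 6370 × 0.014989 = 95.5 km

95.5 km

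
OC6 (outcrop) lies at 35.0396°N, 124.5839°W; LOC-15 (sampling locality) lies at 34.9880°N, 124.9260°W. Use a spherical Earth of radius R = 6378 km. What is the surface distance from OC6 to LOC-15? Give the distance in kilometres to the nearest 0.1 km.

31.7 km

Δφ = -0.0516°,  Δλ = -0.3421°
a = sin²(Δφ/2) + cos φ₁ cos φ₂ sin²(Δλ/2) = 0.000006
c = 2·arcsin(√a) = 0.004972 rad = 0.2849°
d = R·c = 6378 × 0.004972 = 31.7 km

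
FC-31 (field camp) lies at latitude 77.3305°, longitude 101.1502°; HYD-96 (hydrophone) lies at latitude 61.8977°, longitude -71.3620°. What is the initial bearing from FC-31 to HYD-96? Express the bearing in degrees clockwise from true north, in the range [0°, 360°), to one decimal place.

Δλ = -172.5122°
y = sin Δλ · cos φ₂ = -0.061385
x = cos φ₁ sin φ₂ − sin φ₁ cos φ₂ cos Δλ = 0.649129
θ = atan2(y, x) = -5.4021° → 354.5979° (mod 360°)

354.6°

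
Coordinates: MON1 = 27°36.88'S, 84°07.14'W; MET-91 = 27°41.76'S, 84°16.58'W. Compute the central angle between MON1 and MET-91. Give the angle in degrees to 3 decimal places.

0.161°

MON1: φ = -27.61467°, λ = -84.11900°
MET-91: φ = -27.69600°, λ = -84.27633°
Δφ = -0.0813°,  Δλ = -0.1573°
a = sin²(Δφ/2) + cos φ₁ cos φ₂ sin²(Δλ/2) = 0.000002
c = 2·arcsin(√a) = 0.002816 rad = 0.1614°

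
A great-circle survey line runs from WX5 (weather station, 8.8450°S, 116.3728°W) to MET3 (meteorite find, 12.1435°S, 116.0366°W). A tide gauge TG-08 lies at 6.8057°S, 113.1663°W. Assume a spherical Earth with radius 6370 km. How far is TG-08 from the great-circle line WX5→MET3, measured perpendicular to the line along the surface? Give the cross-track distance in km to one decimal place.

374.6 km

δ₁₃ = central angle WX5→TG-08 = 0.065882 rad  (haversine)
θ₁₃ = bearing WX5→TG-08 = 57.527°,  θ₁₂ = bearing WX5→MET3 = 174.307°
dₓₜ = R·arcsin(sin δ₁₃ · sin(θ₁₃ − θ₁₂)) = 6370·arcsin(0.06583·sin(-116.779°)) = -374.600 km
|dₓₜ| = 374.600 km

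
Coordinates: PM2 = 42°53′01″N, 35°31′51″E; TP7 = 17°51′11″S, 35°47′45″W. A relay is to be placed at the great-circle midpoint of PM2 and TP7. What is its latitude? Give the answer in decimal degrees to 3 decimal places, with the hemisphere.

15.218°N

PM2: φ = +42.88361°, λ = +35.53083°
TP7: φ = -17.85306°, λ = -35.79583°
Bx = cos φ₂ cos Δλ = 0.304755,  By = cos φ₂ sin Δλ = -0.901740
φₘ = atan2(sin φ₁ + sin φ₂, √((cos φ₁ + Bx)² + By²)) = 15.21801°
λₘ = λ₁ + atan2(By, cos φ₁ + Bx) = -5.46483°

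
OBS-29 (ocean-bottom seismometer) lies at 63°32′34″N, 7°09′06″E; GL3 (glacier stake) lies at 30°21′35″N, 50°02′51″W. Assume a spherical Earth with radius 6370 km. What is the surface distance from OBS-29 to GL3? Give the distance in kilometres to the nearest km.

5408 km

OBS-29: φ = +63.54278°, λ = +7.15167°
GL3: φ = +30.35972°, λ = -50.04750°
Δφ = -33.1831°,  Δλ = -57.1992°
a = sin²(Δφ/2) + cos φ₁ cos φ₂ sin²(Δλ/2) = 0.169626
c = 2·arcsin(√a) = 0.848981 rad = 48.6430°
d = R·c = 6370 × 0.848981 = 5408.0 km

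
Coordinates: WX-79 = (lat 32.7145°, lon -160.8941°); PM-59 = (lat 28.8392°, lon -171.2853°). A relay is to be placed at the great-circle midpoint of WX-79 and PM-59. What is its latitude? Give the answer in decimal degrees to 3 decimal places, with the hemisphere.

30.881°N

Bx = cos φ₂ cos Δλ = 0.861610,  By = cos φ₂ sin Δλ = -0.157998
φₘ = atan2(sin φ₁ + sin φ₂, √((cos φ₁ + Bx)² + By²)) = 30.88062°
λₘ = λ₁ + atan2(By, cos φ₁ + Bx) = -166.19467°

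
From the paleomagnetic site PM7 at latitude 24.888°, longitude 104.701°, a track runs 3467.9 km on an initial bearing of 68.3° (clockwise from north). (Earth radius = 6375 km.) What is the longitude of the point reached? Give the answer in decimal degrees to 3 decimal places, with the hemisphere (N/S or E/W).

δ = d/R = 3467.9/6375 = 0.543984 rad
φ₂ = arcsin(sin φ₁ cos δ + cos φ₁ sin δ cos θ)
   = arcsin(0.42085·0.85565 + 0.90713·0.51755·0.36975) = 32.25504°
λ₂ = λ₁ + atan2(sin θ sin δ cos φ₁, cos δ − sin φ₁ sin φ₂) = 139.35512°

139.355°E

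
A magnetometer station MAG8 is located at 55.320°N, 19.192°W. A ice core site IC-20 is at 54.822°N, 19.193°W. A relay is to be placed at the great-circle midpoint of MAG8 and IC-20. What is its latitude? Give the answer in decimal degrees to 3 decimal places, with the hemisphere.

55.071°N

Bx = cos φ₂ cos Δλ = 0.576119,  By = cos φ₂ sin Δλ = -0.000010
φₘ = atan2(sin φ₁ + sin φ₂, √((cos φ₁ + Bx)² + By²)) = 55.07100°
λₘ = λ₁ + atan2(By, cos φ₁ + Bx) = -19.19250°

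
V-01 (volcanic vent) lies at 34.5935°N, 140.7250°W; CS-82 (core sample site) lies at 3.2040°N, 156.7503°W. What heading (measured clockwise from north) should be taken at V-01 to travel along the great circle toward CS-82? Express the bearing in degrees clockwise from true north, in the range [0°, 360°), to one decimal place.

Δλ = -16.0253°
y = sin Δλ · cos φ₂ = -0.275630
x = cos φ₁ sin φ₂ − sin φ₁ cos φ₂ cos Δλ = -0.498825
θ = atan2(y, x) = -151.0768° → 208.9232° (mod 360°)

208.9°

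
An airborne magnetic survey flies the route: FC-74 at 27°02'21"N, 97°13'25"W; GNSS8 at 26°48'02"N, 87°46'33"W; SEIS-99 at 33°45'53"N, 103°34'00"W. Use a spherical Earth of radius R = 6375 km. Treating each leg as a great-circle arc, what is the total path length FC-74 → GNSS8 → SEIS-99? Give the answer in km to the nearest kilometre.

FC-74: φ = +27.03917°, λ = -97.22361°
GNSS8: φ = +26.80056°, λ = -87.77583°
SEIS-99: φ = +33.76472°, λ = -103.56667°
FC-74→GNSS8: c = 0.147052 rad, d = 937.45 km
GNSS8→SEIS-99: c = 0.266801 rad, d = 1700.86 km
Total = 937.45 + 1700.86 = 2638.31 km

2638 km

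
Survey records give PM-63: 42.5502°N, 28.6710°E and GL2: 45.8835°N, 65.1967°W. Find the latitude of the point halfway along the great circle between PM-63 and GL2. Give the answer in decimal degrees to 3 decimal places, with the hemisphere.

Bx = cos φ₂ cos Δλ = -0.046955,  By = cos φ₂ sin Δλ = -0.694534
φₘ = atan2(sin φ₁ + sin φ₂, √((cos φ₁ + Bx)² + By²)) = 54.92765°
λₘ = λ₁ + atan2(By, cos φ₁ + Bx) = -16.52785°

54.928°N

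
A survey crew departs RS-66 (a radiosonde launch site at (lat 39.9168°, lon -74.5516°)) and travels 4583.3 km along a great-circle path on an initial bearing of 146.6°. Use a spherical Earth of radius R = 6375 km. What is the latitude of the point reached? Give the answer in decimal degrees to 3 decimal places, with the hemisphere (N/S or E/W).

δ = d/R = 4583.3/6375 = 0.718949 rad
φ₂ = arcsin(sin φ₁ cos δ + cos φ₁ sin δ cos θ)
   = arcsin(0.64167·0.75250 + 0.76698·0.65859·-0.83485) = 3.50612°
λ₂ = λ₁ + atan2(sin θ sin δ cos φ₁, cos δ − sin φ₁ sin φ₂) = -53.25332°

3.506°N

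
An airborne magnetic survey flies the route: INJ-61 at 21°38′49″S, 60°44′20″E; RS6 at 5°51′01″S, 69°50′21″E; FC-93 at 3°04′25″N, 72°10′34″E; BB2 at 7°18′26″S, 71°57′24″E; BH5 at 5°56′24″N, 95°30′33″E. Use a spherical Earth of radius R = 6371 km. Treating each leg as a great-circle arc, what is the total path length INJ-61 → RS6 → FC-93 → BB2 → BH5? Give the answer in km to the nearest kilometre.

INJ-61: φ = -21.64694°, λ = +60.73889°
RS6: φ = -5.85028°, λ = +69.83917°
FC-93: φ = +3.07361°, λ = +72.17611°
BB2: φ = -7.30722°, λ = +71.95667°
BH5: φ = +5.94000°, λ = +95.50917°
INJ-61→RS6: c = 0.315648 rad, d = 2010.99 km
RS6→FC-93: c = 0.160990 rad, d = 1025.67 km
FC-93→BB2: c = 0.181220 rad, d = 1154.55 km
BB2→BH5: c = 0.470802 rad, d = 2999.48 km
Total = 2010.99 + 1025.67 + 1154.55 + 2999.48 = 7190.69 km

7191 km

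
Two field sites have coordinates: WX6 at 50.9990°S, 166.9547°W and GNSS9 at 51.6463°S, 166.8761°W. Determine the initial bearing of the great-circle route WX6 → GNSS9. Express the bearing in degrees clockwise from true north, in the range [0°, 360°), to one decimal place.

Δλ = 0.0786°
y = sin Δλ · cos φ₂ = 0.000851
x = cos φ₁ sin φ₂ − sin φ₁ cos φ₂ cos Δλ = -0.011298
θ = atan2(y, x) = 175.6911° → 175.6911° (mod 360°)

175.7°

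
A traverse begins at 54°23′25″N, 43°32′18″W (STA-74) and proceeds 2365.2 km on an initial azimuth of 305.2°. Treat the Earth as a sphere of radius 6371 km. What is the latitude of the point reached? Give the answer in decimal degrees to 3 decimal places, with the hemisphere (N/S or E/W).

STA-74: φ = +54.39028°, λ = -43.53833°
δ = d/R = 2365.2/6371 = 0.371245 rad
φ₂ = arcsin(sin φ₁ cos δ + cos φ₁ sin δ cos θ)
   = arcsin(0.81300·0.93188 + 0.58226·0.36278·0.57643) = 61.56734°
λ₂ = λ₁ + atan2(sin θ sin δ cos φ₁, cos δ − sin φ₁ sin φ₂) = -82.04527°

61.567°N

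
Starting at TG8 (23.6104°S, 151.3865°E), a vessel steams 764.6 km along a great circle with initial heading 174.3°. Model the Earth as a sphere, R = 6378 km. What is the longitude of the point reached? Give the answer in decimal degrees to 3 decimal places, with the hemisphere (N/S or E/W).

152.176°E

δ = d/R = 764.6/6378 = 0.119881 rad
φ₂ = arcsin(sin φ₁ cos δ + cos φ₁ sin δ cos θ)
   = arcsin(-0.40052·0.99282 + 0.91629·0.11959·-0.99506) = -30.44305°
λ₂ = λ₁ + atan2(sin θ sin δ cos φ₁, cos δ − sin φ₁ sin φ₂) = 152.17592°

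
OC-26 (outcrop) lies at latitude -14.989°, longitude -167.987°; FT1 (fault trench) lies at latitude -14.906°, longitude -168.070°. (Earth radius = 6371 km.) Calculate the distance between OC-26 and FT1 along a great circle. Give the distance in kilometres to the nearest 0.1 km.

Δφ = 0.0830°,  Δλ = -0.0830°
a = sin²(Δφ/2) + cos φ₁ cos φ₂ sin²(Δλ/2) = 0.000001
c = 2·arcsin(√a) = 0.002014 rad = 0.1154°
d = R·c = 6371 × 0.002014 = 12.8 km

12.8 km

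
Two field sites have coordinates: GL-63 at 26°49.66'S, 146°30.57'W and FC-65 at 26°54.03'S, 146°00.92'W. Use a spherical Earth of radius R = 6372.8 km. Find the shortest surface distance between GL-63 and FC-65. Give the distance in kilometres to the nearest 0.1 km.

GL-63: φ = -26.82767°, λ = -146.50950°
FC-65: φ = -26.90050°, λ = -146.01533°
Δφ = -0.0728°,  Δλ = 0.4942°
a = sin²(Δφ/2) + cos φ₁ cos φ₂ sin²(Δλ/2) = 0.000015
c = 2·arcsin(√a) = 0.007798 rad = 0.4468°
d = R·c = 6372.8 × 0.007798 = 49.7 km

49.7 km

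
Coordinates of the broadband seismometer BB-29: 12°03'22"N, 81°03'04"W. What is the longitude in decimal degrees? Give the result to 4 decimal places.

81.0511°W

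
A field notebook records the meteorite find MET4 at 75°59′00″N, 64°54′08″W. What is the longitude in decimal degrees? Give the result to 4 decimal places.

64.9022°W

64° + 54′/60 + 8″/3600 = 64 + 0.90000 + 0.00222 = 64.9022°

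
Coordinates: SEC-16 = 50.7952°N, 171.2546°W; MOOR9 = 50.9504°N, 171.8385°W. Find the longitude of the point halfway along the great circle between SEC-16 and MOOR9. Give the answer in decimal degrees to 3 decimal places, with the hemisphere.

Bx = cos φ₂ cos Δλ = 0.629960,  By = cos φ₂ sin Δλ = -0.006420
φₘ = atan2(sin φ₁ + sin φ₂, √((cos φ₁ + Bx)² + By²)) = 50.87316°
λₘ = λ₁ + atan2(By, cos φ₁ + Bx) = -171.54606°

171.546°W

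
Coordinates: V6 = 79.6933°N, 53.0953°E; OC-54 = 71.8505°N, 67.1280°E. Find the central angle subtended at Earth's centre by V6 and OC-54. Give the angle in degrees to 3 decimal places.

8.513°

Δφ = -7.8428°,  Δλ = 14.0327°
a = sin²(Δφ/2) + cos φ₁ cos φ₂ sin²(Δλ/2) = 0.005509
c = 2·arcsin(√a) = 0.148575 rad = 8.5127°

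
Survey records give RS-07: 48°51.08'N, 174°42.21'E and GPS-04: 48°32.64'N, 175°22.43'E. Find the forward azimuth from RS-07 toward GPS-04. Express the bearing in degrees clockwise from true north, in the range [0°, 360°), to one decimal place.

124.5°

RS-07: φ = +48.85133°, λ = +174.70350°
GPS-04: φ = +48.54400°, λ = +175.37383°
Δλ = 0.6703°
y = sin Δλ · cos φ₂ = 0.007745
x = cos φ₁ sin φ₂ − sin φ₁ cos φ₂ cos Δλ = -0.005330
θ = atan2(y, x) = 124.5329° → 124.5329° (mod 360°)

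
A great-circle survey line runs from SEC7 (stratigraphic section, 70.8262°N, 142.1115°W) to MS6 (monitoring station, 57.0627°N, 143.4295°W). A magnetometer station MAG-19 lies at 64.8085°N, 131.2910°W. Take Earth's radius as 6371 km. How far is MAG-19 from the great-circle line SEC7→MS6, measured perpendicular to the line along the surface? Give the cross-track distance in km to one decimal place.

δ₁₃ = central angle SEC7→MAG-19 = 0.126544 rad  (haversine)
θ₁₃ = bearing SEC7→MAG-19 = 140.717°,  θ₁₂ = bearing SEC7→MS6 = 183.011°
dₓₜ = R·arcsin(sin δ₁₃ · sin(θ₁₃ − θ₁₂)) = 6371·arcsin(0.12621·sin(-42.294°)) = -541.730 km
|dₓₜ| = 541.730 km

541.7 km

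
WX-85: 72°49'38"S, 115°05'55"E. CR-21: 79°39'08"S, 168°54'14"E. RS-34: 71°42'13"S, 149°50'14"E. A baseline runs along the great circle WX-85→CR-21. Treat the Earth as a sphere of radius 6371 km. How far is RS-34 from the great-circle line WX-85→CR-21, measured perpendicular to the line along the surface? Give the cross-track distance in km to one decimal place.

WX-85: φ = -72.82722°, λ = +115.09861°
CR-21: φ = -79.65222°, λ = +168.90389°
RS-34: φ = -71.70361°, λ = +149.83722°
δ₁₃ = central angle WX-85→RS-34 = 0.183085 rad  (haversine)
θ₁₃ = bearing WX-85→RS-34 = 100.715°,  θ₁₂ = bearing WX-85→CR-21 = 142.529°
dₓₜ = R·arcsin(sin δ₁₃ · sin(θ₁₃ − θ₁₂)) = 6371·arcsin(0.18206·sin(-41.813°)) = -775.241 km
|dₓₜ| = 775.241 km

775.2 km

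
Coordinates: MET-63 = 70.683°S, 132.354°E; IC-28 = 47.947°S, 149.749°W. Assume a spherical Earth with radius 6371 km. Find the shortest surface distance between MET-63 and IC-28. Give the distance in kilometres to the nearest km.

Δφ = 22.7360°,  Δλ = 77.8970°
a = sin²(Δφ/2) + cos φ₁ cos φ₂ sin²(Δλ/2) = 0.126410
c = 2·arcsin(√a) = 0.726987 rad = 41.6533°
d = R·c = 6371 × 0.726987 = 4631.6 km

4632 km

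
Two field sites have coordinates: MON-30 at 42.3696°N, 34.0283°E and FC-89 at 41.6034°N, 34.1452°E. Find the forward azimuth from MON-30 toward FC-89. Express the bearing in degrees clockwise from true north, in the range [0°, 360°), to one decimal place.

173.5°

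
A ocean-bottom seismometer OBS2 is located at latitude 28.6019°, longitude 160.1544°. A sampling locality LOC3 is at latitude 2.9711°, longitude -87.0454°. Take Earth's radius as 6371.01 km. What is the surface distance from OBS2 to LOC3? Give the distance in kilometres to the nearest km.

12049 km

Δφ = -25.6308°,  Δλ = 112.8002°
a = sin²(Δφ/2) + cos φ₁ cos φ₂ sin²(Δλ/2) = 0.657479
c = 2·arcsin(√a) = 1.891209 rad = 108.3583°
d = R·c = 6371.01 × 1.891209 = 12048.9 km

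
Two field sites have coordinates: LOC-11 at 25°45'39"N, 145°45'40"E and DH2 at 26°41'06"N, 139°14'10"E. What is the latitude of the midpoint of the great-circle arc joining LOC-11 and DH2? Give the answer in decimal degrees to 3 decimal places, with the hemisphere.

26.260°N

LOC-11: φ = +25.76083°, λ = +145.76111°
DH2: φ = +26.68500°, λ = +139.23611°
Bx = cos φ₂ cos Δλ = 0.887701,  By = cos φ₂ sin Δλ = -0.101533
φₘ = atan2(sin φ₁ + sin φ₂, √((cos φ₁ + Bx)² + By²)) = 26.25977°
λₘ = λ₁ + atan2(By, cos φ₁ + Bx) = 142.51159°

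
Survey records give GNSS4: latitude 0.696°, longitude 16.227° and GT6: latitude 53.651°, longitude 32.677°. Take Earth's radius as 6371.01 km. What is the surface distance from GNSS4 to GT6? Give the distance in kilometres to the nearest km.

6080 km

Δφ = 52.9550°,  Δλ = 16.4500°
a = sin²(Δφ/2) + cos φ₁ cos φ₂ sin²(Δλ/2) = 0.210909
c = 2·arcsin(√a) = 0.954296 rad = 54.6772°
d = R·c = 6371.01 × 0.954296 = 6079.8 km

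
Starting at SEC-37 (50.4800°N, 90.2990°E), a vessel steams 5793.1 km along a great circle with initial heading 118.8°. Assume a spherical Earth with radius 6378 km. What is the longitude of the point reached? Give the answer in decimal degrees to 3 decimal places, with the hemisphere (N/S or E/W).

135.570°E

δ = d/R = 5793.1/6378 = 0.908294 rad
φ₂ = arcsin(sin φ₁ cos δ + cos φ₁ sin δ cos θ)
   = arcsin(0.77140·0.61509 + 0.63635·0.78846·-0.48175) = 13.46033°
λ₂ = λ₁ + atan2(sin θ sin δ cos φ₁, cos δ − sin φ₁ sin φ₂) = 135.57004°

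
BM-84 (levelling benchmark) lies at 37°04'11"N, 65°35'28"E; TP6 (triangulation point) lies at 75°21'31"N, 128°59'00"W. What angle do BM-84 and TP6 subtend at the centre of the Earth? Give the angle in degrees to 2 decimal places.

67.17°

BM-84: φ = +37.06972°, λ = +65.59111°
TP6: φ = +75.35861°, λ = -128.98333°
Δφ = 38.2889°,  Δλ = 165.4256°
a = sin²(Δφ/2) + cos φ₁ cos φ₂ sin²(Δλ/2) = 0.305991
c = 2·arcsin(√a) = 1.172317 rad = 67.1688°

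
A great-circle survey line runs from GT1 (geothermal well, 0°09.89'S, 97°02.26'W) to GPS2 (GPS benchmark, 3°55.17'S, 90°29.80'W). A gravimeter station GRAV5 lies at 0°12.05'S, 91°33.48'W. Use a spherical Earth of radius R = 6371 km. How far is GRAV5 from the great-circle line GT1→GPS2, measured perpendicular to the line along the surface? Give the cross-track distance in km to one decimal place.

GT1: φ = -0.16483°, λ = -97.03767°
GPS2: φ = -3.91950°, λ = -90.49667°
GRAV5: φ = -0.20083°, λ = -91.55800°
δ₁₃ = central angle GT1→GRAV5 = 0.095640 rad  (haversine)
θ₁₃ = bearing GT1→GRAV5 = 90.385°,  θ₁₂ = bearing GT1→GPS2 = 119.958°
dₓₜ = R·arcsin(sin δ₁₃ · sin(θ₁₃ − θ₁₂)) = 6371·arcsin(0.09549·sin(-29.573°)) = -300.372 km
|dₓₜ| = 300.372 km

300.4 km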